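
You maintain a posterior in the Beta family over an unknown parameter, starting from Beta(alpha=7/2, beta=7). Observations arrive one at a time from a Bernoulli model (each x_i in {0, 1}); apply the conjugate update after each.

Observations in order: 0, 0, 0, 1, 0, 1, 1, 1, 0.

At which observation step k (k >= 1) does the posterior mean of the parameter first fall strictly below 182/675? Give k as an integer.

k = 3

obs 1: x=0 → posterior Beta(7/2, 8)
obs 2: x=0 → posterior Beta(7/2, 9)
obs 3: x=0 → posterior Beta(7/2, 10)
obs 4: x=1 → posterior Beta(9/2, 10)
obs 5: x=0 → posterior Beta(9/2, 11)
obs 6: x=1 → posterior Beta(11/2, 11)
obs 7: x=1 → posterior Beta(13/2, 11)
obs 8: x=1 → posterior Beta(15/2, 11)
obs 9: x=0 → posterior Beta(15/2, 12)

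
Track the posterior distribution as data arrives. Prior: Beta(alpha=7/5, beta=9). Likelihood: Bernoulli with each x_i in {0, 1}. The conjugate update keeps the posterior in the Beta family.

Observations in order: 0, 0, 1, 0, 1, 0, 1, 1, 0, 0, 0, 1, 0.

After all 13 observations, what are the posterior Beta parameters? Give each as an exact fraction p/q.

obs 1: x=0 → posterior Beta(7/5, 10)
obs 2: x=0 → posterior Beta(7/5, 11)
obs 3: x=1 → posterior Beta(12/5, 11)
obs 4: x=0 → posterior Beta(12/5, 12)
obs 5: x=1 → posterior Beta(17/5, 12)
obs 6: x=0 → posterior Beta(17/5, 13)
obs 7: x=1 → posterior Beta(22/5, 13)
obs 8: x=1 → posterior Beta(27/5, 13)
obs 9: x=0 → posterior Beta(27/5, 14)
obs 10: x=0 → posterior Beta(27/5, 15)
obs 11: x=0 → posterior Beta(27/5, 16)
obs 12: x=1 → posterior Beta(32/5, 16)
obs 13: x=0 → posterior Beta(32/5, 17)

alpha=32/5, beta=17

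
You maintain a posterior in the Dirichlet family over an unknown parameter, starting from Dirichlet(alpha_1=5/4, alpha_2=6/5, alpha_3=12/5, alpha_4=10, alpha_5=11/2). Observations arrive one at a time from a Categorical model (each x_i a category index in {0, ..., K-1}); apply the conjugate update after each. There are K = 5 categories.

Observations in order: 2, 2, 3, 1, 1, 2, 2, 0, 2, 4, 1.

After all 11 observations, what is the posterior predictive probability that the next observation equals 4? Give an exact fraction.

130/627

obs 1: x=2 → posterior Dirichlet(5/4, 6/5, 17/5, 10, 11/2)
obs 2: x=2 → posterior Dirichlet(5/4, 6/5, 22/5, 10, 11/2)
obs 3: x=3 → posterior Dirichlet(5/4, 6/5, 22/5, 11, 11/2)
obs 4: x=1 → posterior Dirichlet(5/4, 11/5, 22/5, 11, 11/2)
obs 5: x=1 → posterior Dirichlet(5/4, 16/5, 22/5, 11, 11/2)
obs 6: x=2 → posterior Dirichlet(5/4, 16/5, 27/5, 11, 11/2)
obs 7: x=2 → posterior Dirichlet(5/4, 16/5, 32/5, 11, 11/2)
obs 8: x=0 → posterior Dirichlet(9/4, 16/5, 32/5, 11, 11/2)
obs 9: x=2 → posterior Dirichlet(9/4, 16/5, 37/5, 11, 11/2)
obs 10: x=4 → posterior Dirichlet(9/4, 16/5, 37/5, 11, 13/2)
obs 11: x=1 → posterior Dirichlet(9/4, 21/5, 37/5, 11, 13/2)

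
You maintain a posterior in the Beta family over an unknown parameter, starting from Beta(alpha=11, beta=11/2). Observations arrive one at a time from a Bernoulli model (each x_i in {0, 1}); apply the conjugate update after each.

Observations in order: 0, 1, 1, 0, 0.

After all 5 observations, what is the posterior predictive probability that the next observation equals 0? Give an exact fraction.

obs 1: x=0 → posterior Beta(11, 13/2)
obs 2: x=1 → posterior Beta(12, 13/2)
obs 3: x=1 → posterior Beta(13, 13/2)
obs 4: x=0 → posterior Beta(13, 15/2)
obs 5: x=0 → posterior Beta(13, 17/2)

17/43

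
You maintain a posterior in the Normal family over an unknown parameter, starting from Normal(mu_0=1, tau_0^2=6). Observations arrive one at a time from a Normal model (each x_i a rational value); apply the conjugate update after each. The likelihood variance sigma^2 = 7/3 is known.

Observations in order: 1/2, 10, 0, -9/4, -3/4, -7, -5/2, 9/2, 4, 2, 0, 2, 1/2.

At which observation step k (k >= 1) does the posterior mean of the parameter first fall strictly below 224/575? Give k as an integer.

obs 1: x=1/2 → posterior Normal(16/25, 42/25)
obs 2: x=10 → posterior Normal(196/43, 42/43)
obs 3: x=0 → posterior Normal(196/61, 42/61)
obs 4: x=-9/4 → posterior Normal(311/158, 42/79)
obs 5: x=-3/4 → posterior Normal(142/97, 42/97)
obs 6: x=-7 → posterior Normal(16/115, 42/115)
obs 7: x=-5/2 → posterior Normal(-29/133, 6/19)
obs 8: x=9/2 → posterior Normal(52/151, 42/151)
obs 9: x=4 → posterior Normal(124/169, 42/169)
obs 10: x=2 → posterior Normal(160/187, 42/187)
obs 11: x=0 → posterior Normal(32/41, 42/205)
obs 12: x=2 → posterior Normal(196/223, 42/223)
obs 13: x=1/2 → posterior Normal(205/241, 42/241)

k = 6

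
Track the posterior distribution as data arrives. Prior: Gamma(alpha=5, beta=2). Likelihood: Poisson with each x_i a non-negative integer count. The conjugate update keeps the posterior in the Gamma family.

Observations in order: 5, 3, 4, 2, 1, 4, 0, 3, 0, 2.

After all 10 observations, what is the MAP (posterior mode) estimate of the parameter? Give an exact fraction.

7/3

obs 1: x=5 → posterior Gamma(10, 3)
obs 2: x=3 → posterior Gamma(13, 4)
obs 3: x=4 → posterior Gamma(17, 5)
obs 4: x=2 → posterior Gamma(19, 6)
obs 5: x=1 → posterior Gamma(20, 7)
obs 6: x=4 → posterior Gamma(24, 8)
obs 7: x=0 → posterior Gamma(24, 9)
obs 8: x=3 → posterior Gamma(27, 10)
obs 9: x=0 → posterior Gamma(27, 11)
obs 10: x=2 → posterior Gamma(29, 12)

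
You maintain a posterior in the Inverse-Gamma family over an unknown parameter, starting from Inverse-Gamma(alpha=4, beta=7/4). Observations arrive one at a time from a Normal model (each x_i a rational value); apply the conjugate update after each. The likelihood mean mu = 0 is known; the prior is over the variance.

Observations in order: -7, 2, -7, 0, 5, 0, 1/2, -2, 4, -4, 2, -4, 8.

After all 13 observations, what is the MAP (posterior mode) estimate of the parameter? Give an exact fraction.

obs 1: x=-7 → posterior Inverse-Gamma(9/2, 105/4)
obs 2: x=2 → posterior Inverse-Gamma(5, 113/4)
obs 3: x=-7 → posterior Inverse-Gamma(11/2, 211/4)
obs 4: x=0 → posterior Inverse-Gamma(6, 211/4)
obs 5: x=5 → posterior Inverse-Gamma(13/2, 261/4)
obs 6: x=0 → posterior Inverse-Gamma(7, 261/4)
obs 7: x=1/2 → posterior Inverse-Gamma(15/2, 523/8)
obs 8: x=-2 → posterior Inverse-Gamma(8, 539/8)
obs 9: x=4 → posterior Inverse-Gamma(17/2, 603/8)
obs 10: x=-4 → posterior Inverse-Gamma(9, 667/8)
obs 11: x=2 → posterior Inverse-Gamma(19/2, 683/8)
obs 12: x=-4 → posterior Inverse-Gamma(10, 747/8)
obs 13: x=8 → posterior Inverse-Gamma(21/2, 1003/8)

1003/92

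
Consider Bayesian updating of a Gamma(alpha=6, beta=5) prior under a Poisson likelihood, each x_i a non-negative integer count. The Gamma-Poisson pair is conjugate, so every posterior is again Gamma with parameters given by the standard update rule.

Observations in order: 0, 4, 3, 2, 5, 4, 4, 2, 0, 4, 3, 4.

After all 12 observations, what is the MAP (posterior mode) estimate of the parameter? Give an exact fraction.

40/17

obs 1: x=0 → posterior Gamma(6, 6)
obs 2: x=4 → posterior Gamma(10, 7)
obs 3: x=3 → posterior Gamma(13, 8)
obs 4: x=2 → posterior Gamma(15, 9)
obs 5: x=5 → posterior Gamma(20, 10)
obs 6: x=4 → posterior Gamma(24, 11)
obs 7: x=4 → posterior Gamma(28, 12)
obs 8: x=2 → posterior Gamma(30, 13)
obs 9: x=0 → posterior Gamma(30, 14)
obs 10: x=4 → posterior Gamma(34, 15)
obs 11: x=3 → posterior Gamma(37, 16)
obs 12: x=4 → posterior Gamma(41, 17)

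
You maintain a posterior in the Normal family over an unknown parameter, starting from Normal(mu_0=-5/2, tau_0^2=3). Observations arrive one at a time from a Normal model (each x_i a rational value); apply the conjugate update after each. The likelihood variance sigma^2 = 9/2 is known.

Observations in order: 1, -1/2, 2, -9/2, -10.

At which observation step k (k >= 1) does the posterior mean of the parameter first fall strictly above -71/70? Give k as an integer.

obs 1: x=1 → posterior Normal(-11/10, 9/5)
obs 2: x=-1/2 → posterior Normal(-13/14, 9/7)
obs 3: x=2 → posterior Normal(-5/18, 1)
obs 4: x=-9/2 → posterior Normal(-23/22, 9/11)
obs 5: x=-10 → posterior Normal(-63/26, 9/13)

k = 2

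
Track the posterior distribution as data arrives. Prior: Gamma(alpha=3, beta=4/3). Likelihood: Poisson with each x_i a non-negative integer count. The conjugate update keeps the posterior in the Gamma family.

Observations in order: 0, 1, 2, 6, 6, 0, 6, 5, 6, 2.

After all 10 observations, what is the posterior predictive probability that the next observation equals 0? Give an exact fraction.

462082935536608083712617840903502214718703588813721042944/10555134955777783414078330085995832946127396083370199442517

obs 1: x=0 → posterior Gamma(3, 7/3)
obs 2: x=1 → posterior Gamma(4, 10/3)
obs 3: x=2 → posterior Gamma(6, 13/3)
obs 4: x=6 → posterior Gamma(12, 16/3)
obs 5: x=6 → posterior Gamma(18, 19/3)
obs 6: x=0 → posterior Gamma(18, 22/3)
obs 7: x=6 → posterior Gamma(24, 25/3)
obs 8: x=5 → posterior Gamma(29, 28/3)
obs 9: x=6 → posterior Gamma(35, 31/3)
obs 10: x=2 → posterior Gamma(37, 34/3)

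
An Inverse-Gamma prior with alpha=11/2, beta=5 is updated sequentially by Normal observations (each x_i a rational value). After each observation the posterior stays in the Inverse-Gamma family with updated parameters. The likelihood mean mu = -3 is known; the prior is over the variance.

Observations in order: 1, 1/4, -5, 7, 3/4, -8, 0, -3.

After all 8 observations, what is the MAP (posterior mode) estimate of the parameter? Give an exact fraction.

obs 1: x=1 → posterior Inverse-Gamma(6, 13)
obs 2: x=1/4 → posterior Inverse-Gamma(13/2, 585/32)
obs 3: x=-5 → posterior Inverse-Gamma(7, 649/32)
obs 4: x=7 → posterior Inverse-Gamma(15/2, 2249/32)
obs 5: x=3/4 → posterior Inverse-Gamma(8, 1237/16)
obs 6: x=-8 → posterior Inverse-Gamma(17/2, 1437/16)
obs 7: x=0 → posterior Inverse-Gamma(9, 1509/16)
obs 8: x=-3 → posterior Inverse-Gamma(19/2, 1509/16)

503/56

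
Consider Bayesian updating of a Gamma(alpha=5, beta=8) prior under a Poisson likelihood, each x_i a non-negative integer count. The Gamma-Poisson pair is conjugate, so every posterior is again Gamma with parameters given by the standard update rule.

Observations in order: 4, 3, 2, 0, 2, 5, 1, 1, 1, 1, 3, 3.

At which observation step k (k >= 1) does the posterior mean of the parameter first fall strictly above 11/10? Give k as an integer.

obs 1: x=4 → posterior Gamma(9, 9)
obs 2: x=3 → posterior Gamma(12, 10)
obs 3: x=2 → posterior Gamma(14, 11)
obs 4: x=0 → posterior Gamma(14, 12)
obs 5: x=2 → posterior Gamma(16, 13)
obs 6: x=5 → posterior Gamma(21, 14)
obs 7: x=1 → posterior Gamma(22, 15)
obs 8: x=1 → posterior Gamma(23, 16)
obs 9: x=1 → posterior Gamma(24, 17)
obs 10: x=1 → posterior Gamma(25, 18)
obs 11: x=3 → posterior Gamma(28, 19)
obs 12: x=3 → posterior Gamma(31, 20)

k = 2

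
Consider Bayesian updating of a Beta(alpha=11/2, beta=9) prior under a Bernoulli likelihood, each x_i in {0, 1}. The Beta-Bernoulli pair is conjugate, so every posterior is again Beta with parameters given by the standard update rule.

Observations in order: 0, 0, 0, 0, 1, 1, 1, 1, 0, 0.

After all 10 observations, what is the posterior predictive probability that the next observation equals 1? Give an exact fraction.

obs 1: x=0 → posterior Beta(11/2, 10)
obs 2: x=0 → posterior Beta(11/2, 11)
obs 3: x=0 → posterior Beta(11/2, 12)
obs 4: x=0 → posterior Beta(11/2, 13)
obs 5: x=1 → posterior Beta(13/2, 13)
obs 6: x=1 → posterior Beta(15/2, 13)
obs 7: x=1 → posterior Beta(17/2, 13)
obs 8: x=1 → posterior Beta(19/2, 13)
obs 9: x=0 → posterior Beta(19/2, 14)
obs 10: x=0 → posterior Beta(19/2, 15)

19/49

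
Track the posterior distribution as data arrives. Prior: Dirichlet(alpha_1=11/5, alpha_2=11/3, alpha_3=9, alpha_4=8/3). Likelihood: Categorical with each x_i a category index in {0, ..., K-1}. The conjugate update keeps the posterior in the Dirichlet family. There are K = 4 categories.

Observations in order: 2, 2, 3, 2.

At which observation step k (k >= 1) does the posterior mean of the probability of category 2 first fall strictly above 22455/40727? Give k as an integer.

k = 2

obs 1: x=2 → posterior Dirichlet(11/5, 11/3, 10, 8/3)
obs 2: x=2 → posterior Dirichlet(11/5, 11/3, 11, 8/3)
obs 3: x=3 → posterior Dirichlet(11/5, 11/3, 11, 11/3)
obs 4: x=2 → posterior Dirichlet(11/5, 11/3, 12, 11/3)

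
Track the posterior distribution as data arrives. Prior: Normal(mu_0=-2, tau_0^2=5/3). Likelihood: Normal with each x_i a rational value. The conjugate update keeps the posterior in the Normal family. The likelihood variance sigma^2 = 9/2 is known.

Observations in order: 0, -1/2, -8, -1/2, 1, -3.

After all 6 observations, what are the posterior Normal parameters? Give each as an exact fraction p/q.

obs 1: x=0 → posterior Normal(-54/37, 45/37)
obs 2: x=-1/2 → posterior Normal(-59/47, 45/47)
obs 3: x=-8 → posterior Normal(-139/57, 15/19)
obs 4: x=-1/2 → posterior Normal(-144/67, 45/67)
obs 5: x=1 → posterior Normal(-134/77, 45/77)
obs 6: x=-3 → posterior Normal(-164/87, 15/29)

mu_0=-164/87, tau_0^2=15/29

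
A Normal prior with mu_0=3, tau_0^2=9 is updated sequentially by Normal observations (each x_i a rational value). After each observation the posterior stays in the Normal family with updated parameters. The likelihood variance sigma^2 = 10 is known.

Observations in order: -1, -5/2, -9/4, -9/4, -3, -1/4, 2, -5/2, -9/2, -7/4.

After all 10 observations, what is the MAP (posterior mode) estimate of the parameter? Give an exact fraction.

-33/25

obs 1: x=-1 → posterior Normal(21/19, 90/19)
obs 2: x=-5/2 → posterior Normal(-3/56, 45/14)
obs 3: x=-9/4 → posterior Normal(-87/148, 90/37)
obs 4: x=-9/4 → posterior Normal(-21/23, 45/23)
obs 5: x=-3 → posterior Normal(-69/55, 18/11)
obs 6: x=-1/4 → posterior Normal(-285/256, 45/32)
obs 7: x=2 → posterior Normal(-213/292, 90/73)
obs 8: x=-5/2 → posterior Normal(-303/328, 45/41)
obs 9: x=-9/2 → posterior Normal(-465/364, 90/91)
obs 10: x=-7/4 → posterior Normal(-33/25, 9/10)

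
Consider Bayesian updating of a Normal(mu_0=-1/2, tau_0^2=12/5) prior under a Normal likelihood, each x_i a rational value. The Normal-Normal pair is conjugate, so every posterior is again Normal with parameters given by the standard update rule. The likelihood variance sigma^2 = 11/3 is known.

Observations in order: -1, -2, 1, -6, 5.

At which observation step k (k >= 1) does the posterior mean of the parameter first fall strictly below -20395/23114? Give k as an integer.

obs 1: x=-1 → posterior Normal(-127/182, 132/91)
obs 2: x=-2 → posterior Normal(-271/254, 132/127)
obs 3: x=1 → posterior Normal(-199/326, 132/163)
obs 4: x=-6 → posterior Normal(-631/398, 132/199)
obs 5: x=5 → posterior Normal(-271/470, 132/235)

k = 2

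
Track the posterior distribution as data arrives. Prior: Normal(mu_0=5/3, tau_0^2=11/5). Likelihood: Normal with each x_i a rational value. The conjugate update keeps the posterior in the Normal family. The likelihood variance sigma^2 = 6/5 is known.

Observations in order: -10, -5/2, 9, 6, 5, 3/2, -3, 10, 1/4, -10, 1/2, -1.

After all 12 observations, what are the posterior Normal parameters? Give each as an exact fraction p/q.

mu_0=293/552, tau_0^2=11/115

obs 1: x=-10 → posterior Normal(-100/17, 66/85)
obs 2: x=-5/2 → posterior Normal(-255/56, 33/70)
obs 3: x=9 → posterior Normal(-19/26, 22/65)
obs 4: x=6 → posterior Normal(3/4, 33/125)
obs 5: x=5 → posterior Normal(185/122, 66/305)
obs 6: x=3/2 → posterior Normal(109/72, 11/60)
obs 7: x=-3 → posterior Normal(76/83, 66/415)
obs 8: x=10 → posterior Normal(93/47, 33/235)
obs 9: x=1/4 → posterior Normal(151/84, 22/175)
obs 10: x=-10 → posterior Normal(315/464, 33/290)
obs 11: x=1/2 → posterior Normal(337/508, 66/635)
obs 12: x=-1 → posterior Normal(293/552, 11/115)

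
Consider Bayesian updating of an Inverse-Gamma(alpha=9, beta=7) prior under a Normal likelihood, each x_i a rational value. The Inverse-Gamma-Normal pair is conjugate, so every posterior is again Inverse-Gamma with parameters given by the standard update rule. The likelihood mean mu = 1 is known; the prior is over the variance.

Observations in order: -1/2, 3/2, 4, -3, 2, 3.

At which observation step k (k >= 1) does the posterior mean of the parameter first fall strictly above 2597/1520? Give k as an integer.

obs 1: x=-1/2 → posterior Inverse-Gamma(19/2, 65/8)
obs 2: x=3/2 → posterior Inverse-Gamma(10, 33/4)
obs 3: x=4 → posterior Inverse-Gamma(21/2, 51/4)
obs 4: x=-3 → posterior Inverse-Gamma(11, 83/4)
obs 5: x=2 → posterior Inverse-Gamma(23/2, 85/4)
obs 6: x=3 → posterior Inverse-Gamma(12, 93/4)

k = 4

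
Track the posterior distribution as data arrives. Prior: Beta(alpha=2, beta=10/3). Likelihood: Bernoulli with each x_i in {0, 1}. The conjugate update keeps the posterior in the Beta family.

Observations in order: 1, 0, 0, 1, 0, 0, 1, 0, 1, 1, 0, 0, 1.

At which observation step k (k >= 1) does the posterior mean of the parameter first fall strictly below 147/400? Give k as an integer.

obs 1: x=1 → posterior Beta(3, 10/3)
obs 2: x=0 → posterior Beta(3, 13/3)
obs 3: x=0 → posterior Beta(3, 16/3)
obs 4: x=1 → posterior Beta(4, 16/3)
obs 5: x=0 → posterior Beta(4, 19/3)
obs 6: x=0 → posterior Beta(4, 22/3)
obs 7: x=1 → posterior Beta(5, 22/3)
obs 8: x=0 → posterior Beta(5, 25/3)
obs 9: x=1 → posterior Beta(6, 25/3)
obs 10: x=1 → posterior Beta(7, 25/3)
obs 11: x=0 → posterior Beta(7, 28/3)
obs 12: x=0 → posterior Beta(7, 31/3)
obs 13: x=1 → posterior Beta(8, 31/3)

k = 3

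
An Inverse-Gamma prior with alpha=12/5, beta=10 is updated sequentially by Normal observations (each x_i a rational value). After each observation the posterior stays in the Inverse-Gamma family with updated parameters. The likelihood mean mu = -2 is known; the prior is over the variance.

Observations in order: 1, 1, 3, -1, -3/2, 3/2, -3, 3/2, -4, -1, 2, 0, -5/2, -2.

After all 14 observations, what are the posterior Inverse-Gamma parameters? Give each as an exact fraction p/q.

alpha=47/5, beta=115/2

obs 1: x=1 → posterior Inverse-Gamma(29/10, 29/2)
obs 2: x=1 → posterior Inverse-Gamma(17/5, 19)
obs 3: x=3 → posterior Inverse-Gamma(39/10, 63/2)
obs 4: x=-1 → posterior Inverse-Gamma(22/5, 32)
obs 5: x=-3/2 → posterior Inverse-Gamma(49/10, 257/8)
obs 6: x=3/2 → posterior Inverse-Gamma(27/5, 153/4)
obs 7: x=-3 → posterior Inverse-Gamma(59/10, 155/4)
obs 8: x=3/2 → posterior Inverse-Gamma(32/5, 359/8)
obs 9: x=-4 → posterior Inverse-Gamma(69/10, 375/8)
obs 10: x=-1 → posterior Inverse-Gamma(37/5, 379/8)
obs 11: x=2 → posterior Inverse-Gamma(79/10, 443/8)
obs 12: x=0 → posterior Inverse-Gamma(42/5, 459/8)
obs 13: x=-5/2 → posterior Inverse-Gamma(89/10, 115/2)
obs 14: x=-2 → posterior Inverse-Gamma(47/5, 115/2)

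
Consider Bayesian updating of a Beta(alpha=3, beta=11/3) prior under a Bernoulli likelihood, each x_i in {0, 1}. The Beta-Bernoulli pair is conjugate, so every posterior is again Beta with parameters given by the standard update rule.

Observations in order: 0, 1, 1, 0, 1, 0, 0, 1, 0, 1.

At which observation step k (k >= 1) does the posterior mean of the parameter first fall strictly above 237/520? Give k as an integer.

obs 1: x=0 → posterior Beta(3, 14/3)
obs 2: x=1 → posterior Beta(4, 14/3)
obs 3: x=1 → posterior Beta(5, 14/3)
obs 4: x=0 → posterior Beta(5, 17/3)
obs 5: x=1 → posterior Beta(6, 17/3)
obs 6: x=0 → posterior Beta(6, 20/3)
obs 7: x=0 → posterior Beta(6, 23/3)
obs 8: x=1 → posterior Beta(7, 23/3)
obs 9: x=0 → posterior Beta(7, 26/3)
obs 10: x=1 → posterior Beta(8, 26/3)

k = 2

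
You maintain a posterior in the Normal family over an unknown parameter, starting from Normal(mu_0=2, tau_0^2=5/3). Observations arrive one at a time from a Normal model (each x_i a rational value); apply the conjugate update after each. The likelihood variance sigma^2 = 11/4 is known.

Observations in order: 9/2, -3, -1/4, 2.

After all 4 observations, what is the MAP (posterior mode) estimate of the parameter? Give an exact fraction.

obs 1: x=9/2 → posterior Normal(156/53, 55/53)
obs 2: x=-3 → posterior Normal(96/73, 55/73)
obs 3: x=-1/4 → posterior Normal(91/93, 55/93)
obs 4: x=2 → posterior Normal(131/113, 55/113)

131/113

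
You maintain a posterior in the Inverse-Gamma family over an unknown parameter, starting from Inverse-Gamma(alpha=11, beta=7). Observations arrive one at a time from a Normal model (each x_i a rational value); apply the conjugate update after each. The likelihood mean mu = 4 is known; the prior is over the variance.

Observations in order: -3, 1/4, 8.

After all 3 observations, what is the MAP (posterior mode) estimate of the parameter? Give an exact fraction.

obs 1: x=-3 → posterior Inverse-Gamma(23/2, 63/2)
obs 2: x=1/4 → posterior Inverse-Gamma(12, 1233/32)
obs 3: x=8 → posterior Inverse-Gamma(25/2, 1489/32)

1489/432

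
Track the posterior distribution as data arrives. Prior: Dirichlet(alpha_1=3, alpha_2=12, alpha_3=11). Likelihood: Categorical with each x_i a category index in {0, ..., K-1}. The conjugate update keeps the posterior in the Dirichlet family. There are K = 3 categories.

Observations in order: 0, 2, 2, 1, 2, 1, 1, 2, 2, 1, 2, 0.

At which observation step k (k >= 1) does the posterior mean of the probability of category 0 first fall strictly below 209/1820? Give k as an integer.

k = 9

obs 1: x=0 → posterior Dirichlet(4, 12, 11)
obs 2: x=2 → posterior Dirichlet(4, 12, 12)
obs 3: x=2 → posterior Dirichlet(4, 12, 13)
obs 4: x=1 → posterior Dirichlet(4, 13, 13)
obs 5: x=2 → posterior Dirichlet(4, 13, 14)
obs 6: x=1 → posterior Dirichlet(4, 14, 14)
obs 7: x=1 → posterior Dirichlet(4, 15, 14)
obs 8: x=2 → posterior Dirichlet(4, 15, 15)
obs 9: x=2 → posterior Dirichlet(4, 15, 16)
obs 10: x=1 → posterior Dirichlet(4, 16, 16)
obs 11: x=2 → posterior Dirichlet(4, 16, 17)
obs 12: x=0 → posterior Dirichlet(5, 16, 17)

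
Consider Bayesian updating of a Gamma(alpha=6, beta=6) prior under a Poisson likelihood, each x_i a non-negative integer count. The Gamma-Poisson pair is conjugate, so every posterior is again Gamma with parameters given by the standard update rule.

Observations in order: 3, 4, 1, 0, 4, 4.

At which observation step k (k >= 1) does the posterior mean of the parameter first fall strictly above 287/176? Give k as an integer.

obs 1: x=3 → posterior Gamma(9, 7)
obs 2: x=4 → posterior Gamma(13, 8)
obs 3: x=1 → posterior Gamma(14, 9)
obs 4: x=0 → posterior Gamma(14, 10)
obs 5: x=4 → posterior Gamma(18, 11)
obs 6: x=4 → posterior Gamma(22, 12)

k = 5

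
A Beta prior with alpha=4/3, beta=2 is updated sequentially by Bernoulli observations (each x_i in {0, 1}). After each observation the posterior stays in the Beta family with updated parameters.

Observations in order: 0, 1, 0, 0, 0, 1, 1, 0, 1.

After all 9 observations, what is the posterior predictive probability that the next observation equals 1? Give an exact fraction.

obs 1: x=0 → posterior Beta(4/3, 3)
obs 2: x=1 → posterior Beta(7/3, 3)
obs 3: x=0 → posterior Beta(7/3, 4)
obs 4: x=0 → posterior Beta(7/3, 5)
obs 5: x=0 → posterior Beta(7/3, 6)
obs 6: x=1 → posterior Beta(10/3, 6)
obs 7: x=1 → posterior Beta(13/3, 6)
obs 8: x=0 → posterior Beta(13/3, 7)
obs 9: x=1 → posterior Beta(16/3, 7)

16/37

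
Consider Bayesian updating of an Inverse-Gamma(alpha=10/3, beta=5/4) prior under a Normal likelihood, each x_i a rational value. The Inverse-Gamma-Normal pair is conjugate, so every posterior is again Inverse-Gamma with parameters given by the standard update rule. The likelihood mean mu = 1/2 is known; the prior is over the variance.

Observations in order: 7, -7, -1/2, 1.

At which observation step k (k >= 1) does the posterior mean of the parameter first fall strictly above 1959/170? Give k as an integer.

k = 2

obs 1: x=7 → posterior Inverse-Gamma(23/6, 179/8)
obs 2: x=-7 → posterior Inverse-Gamma(13/3, 101/2)
obs 3: x=-1/2 → posterior Inverse-Gamma(29/6, 51)
obs 4: x=1 → posterior Inverse-Gamma(16/3, 409/8)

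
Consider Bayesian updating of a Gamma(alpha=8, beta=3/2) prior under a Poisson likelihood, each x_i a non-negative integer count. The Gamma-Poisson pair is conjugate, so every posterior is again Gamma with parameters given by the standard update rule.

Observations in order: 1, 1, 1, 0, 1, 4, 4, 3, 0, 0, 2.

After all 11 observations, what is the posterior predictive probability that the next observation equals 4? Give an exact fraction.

obs 1: x=1 → posterior Gamma(9, 5/2)
obs 2: x=1 → posterior Gamma(10, 7/2)
obs 3: x=1 → posterior Gamma(11, 9/2)
obs 4: x=0 → posterior Gamma(11, 11/2)
obs 5: x=1 → posterior Gamma(12, 13/2)
obs 6: x=4 → posterior Gamma(16, 15/2)
obs 7: x=4 → posterior Gamma(20, 17/2)
obs 8: x=3 → posterior Gamma(23, 19/2)
obs 9: x=0 → posterior Gamma(23, 21/2)
obs 10: x=0 → posterior Gamma(23, 23/2)
obs 11: x=2 → posterior Gamma(25, 25/2)

3232969447708455845713615417480468750000/35917545547686059365808220080151141317043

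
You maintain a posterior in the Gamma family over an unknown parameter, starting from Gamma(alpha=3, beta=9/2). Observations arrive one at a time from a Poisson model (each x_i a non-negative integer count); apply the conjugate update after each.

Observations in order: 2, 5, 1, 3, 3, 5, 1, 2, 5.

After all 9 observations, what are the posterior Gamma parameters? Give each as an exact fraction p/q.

obs 1: x=2 → posterior Gamma(5, 11/2)
obs 2: x=5 → posterior Gamma(10, 13/2)
obs 3: x=1 → posterior Gamma(11, 15/2)
obs 4: x=3 → posterior Gamma(14, 17/2)
obs 5: x=3 → posterior Gamma(17, 19/2)
obs 6: x=5 → posterior Gamma(22, 21/2)
obs 7: x=1 → posterior Gamma(23, 23/2)
obs 8: x=2 → posterior Gamma(25, 25/2)
obs 9: x=5 → posterior Gamma(30, 27/2)

alpha=30, beta=27/2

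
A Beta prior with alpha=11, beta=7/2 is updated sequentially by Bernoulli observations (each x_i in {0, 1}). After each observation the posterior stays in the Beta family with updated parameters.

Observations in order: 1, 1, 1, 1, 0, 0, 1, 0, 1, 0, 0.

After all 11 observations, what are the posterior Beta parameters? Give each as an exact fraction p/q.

obs 1: x=1 → posterior Beta(12, 7/2)
obs 2: x=1 → posterior Beta(13, 7/2)
obs 3: x=1 → posterior Beta(14, 7/2)
obs 4: x=1 → posterior Beta(15, 7/2)
obs 5: x=0 → posterior Beta(15, 9/2)
obs 6: x=0 → posterior Beta(15, 11/2)
obs 7: x=1 → posterior Beta(16, 11/2)
obs 8: x=0 → posterior Beta(16, 13/2)
obs 9: x=1 → posterior Beta(17, 13/2)
obs 10: x=0 → posterior Beta(17, 15/2)
obs 11: x=0 → posterior Beta(17, 17/2)

alpha=17, beta=17/2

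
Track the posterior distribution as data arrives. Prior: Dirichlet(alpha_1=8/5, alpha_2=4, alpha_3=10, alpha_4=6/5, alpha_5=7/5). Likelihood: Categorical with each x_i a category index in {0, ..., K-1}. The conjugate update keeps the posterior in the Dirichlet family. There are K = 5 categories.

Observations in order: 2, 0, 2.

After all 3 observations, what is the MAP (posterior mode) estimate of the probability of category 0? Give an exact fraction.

8/81

obs 1: x=2 → posterior Dirichlet(8/5, 4, 11, 6/5, 7/5)
obs 2: x=0 → posterior Dirichlet(13/5, 4, 11, 6/5, 7/5)
obs 3: x=2 → posterior Dirichlet(13/5, 4, 12, 6/5, 7/5)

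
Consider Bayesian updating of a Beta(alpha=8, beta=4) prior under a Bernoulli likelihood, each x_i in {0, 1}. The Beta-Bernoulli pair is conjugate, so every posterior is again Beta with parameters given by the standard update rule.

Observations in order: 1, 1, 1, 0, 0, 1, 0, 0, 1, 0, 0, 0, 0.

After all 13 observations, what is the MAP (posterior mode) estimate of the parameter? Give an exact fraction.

12/23

obs 1: x=1 → posterior Beta(9, 4)
obs 2: x=1 → posterior Beta(10, 4)
obs 3: x=1 → posterior Beta(11, 4)
obs 4: x=0 → posterior Beta(11, 5)
obs 5: x=0 → posterior Beta(11, 6)
obs 6: x=1 → posterior Beta(12, 6)
obs 7: x=0 → posterior Beta(12, 7)
obs 8: x=0 → posterior Beta(12, 8)
obs 9: x=1 → posterior Beta(13, 8)
obs 10: x=0 → posterior Beta(13, 9)
obs 11: x=0 → posterior Beta(13, 10)
obs 12: x=0 → posterior Beta(13, 11)
obs 13: x=0 → posterior Beta(13, 12)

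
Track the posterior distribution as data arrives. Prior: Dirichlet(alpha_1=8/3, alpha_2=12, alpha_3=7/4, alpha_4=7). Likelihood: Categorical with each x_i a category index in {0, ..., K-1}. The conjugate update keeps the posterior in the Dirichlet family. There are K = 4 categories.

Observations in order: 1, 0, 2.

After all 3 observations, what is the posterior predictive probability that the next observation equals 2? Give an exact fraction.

obs 1: x=1 → posterior Dirichlet(8/3, 13, 7/4, 7)
obs 2: x=0 → posterior Dirichlet(11/3, 13, 7/4, 7)
obs 3: x=2 → posterior Dirichlet(11/3, 13, 11/4, 7)

33/317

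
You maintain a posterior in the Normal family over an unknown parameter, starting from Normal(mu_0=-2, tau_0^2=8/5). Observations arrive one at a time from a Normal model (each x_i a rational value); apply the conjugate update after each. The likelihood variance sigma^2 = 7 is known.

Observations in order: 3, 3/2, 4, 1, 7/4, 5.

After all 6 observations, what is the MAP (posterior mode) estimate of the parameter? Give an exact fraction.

60/83

obs 1: x=3 → posterior Normal(-46/43, 56/43)
obs 2: x=3/2 → posterior Normal(-2/3, 56/51)
obs 3: x=4 → posterior Normal(-2/59, 56/59)
obs 4: x=1 → posterior Normal(6/67, 56/67)
obs 5: x=7/4 → posterior Normal(4/15, 56/75)
obs 6: x=5 → posterior Normal(60/83, 56/83)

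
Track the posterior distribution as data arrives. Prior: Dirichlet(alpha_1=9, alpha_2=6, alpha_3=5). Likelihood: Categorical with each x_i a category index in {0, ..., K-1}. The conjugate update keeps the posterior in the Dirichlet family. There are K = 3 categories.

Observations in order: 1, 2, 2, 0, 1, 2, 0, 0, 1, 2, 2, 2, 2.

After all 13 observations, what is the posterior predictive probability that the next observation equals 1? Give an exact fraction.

obs 1: x=1 → posterior Dirichlet(9, 7, 5)
obs 2: x=2 → posterior Dirichlet(9, 7, 6)
obs 3: x=2 → posterior Dirichlet(9, 7, 7)
obs 4: x=0 → posterior Dirichlet(10, 7, 7)
obs 5: x=1 → posterior Dirichlet(10, 8, 7)
obs 6: x=2 → posterior Dirichlet(10, 8, 8)
obs 7: x=0 → posterior Dirichlet(11, 8, 8)
obs 8: x=0 → posterior Dirichlet(12, 8, 8)
obs 9: x=1 → posterior Dirichlet(12, 9, 8)
obs 10: x=2 → posterior Dirichlet(12, 9, 9)
obs 11: x=2 → posterior Dirichlet(12, 9, 10)
obs 12: x=2 → posterior Dirichlet(12, 9, 11)
obs 13: x=2 → posterior Dirichlet(12, 9, 12)

3/11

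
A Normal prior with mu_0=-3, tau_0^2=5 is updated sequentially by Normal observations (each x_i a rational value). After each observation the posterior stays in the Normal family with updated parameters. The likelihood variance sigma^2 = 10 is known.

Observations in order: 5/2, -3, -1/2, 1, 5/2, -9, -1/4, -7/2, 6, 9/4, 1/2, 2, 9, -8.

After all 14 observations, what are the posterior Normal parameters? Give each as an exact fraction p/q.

mu_0=-9/32, tau_0^2=5/8

obs 1: x=5/2 → posterior Normal(-7/6, 10/3)
obs 2: x=-3 → posterior Normal(-13/8, 5/2)
obs 3: x=-1/2 → posterior Normal(-7/5, 2)
obs 4: x=1 → posterior Normal(-1, 5/3)
obs 5: x=5/2 → posterior Normal(-1/2, 10/7)
obs 6: x=-9 → posterior Normal(-25/16, 5/4)
obs 7: x=-1/4 → posterior Normal(-17/12, 10/9)
obs 8: x=-7/2 → posterior Normal(-13/8, 1)
obs 9: x=6 → posterior Normal(-41/44, 10/11)
obs 10: x=9/4 → posterior Normal(-2/3, 5/6)
obs 11: x=1/2 → posterior Normal(-15/26, 10/13)
obs 12: x=2 → posterior Normal(-11/28, 5/7)
obs 13: x=9 → posterior Normal(7/30, 2/3)
obs 14: x=-8 → posterior Normal(-9/32, 5/8)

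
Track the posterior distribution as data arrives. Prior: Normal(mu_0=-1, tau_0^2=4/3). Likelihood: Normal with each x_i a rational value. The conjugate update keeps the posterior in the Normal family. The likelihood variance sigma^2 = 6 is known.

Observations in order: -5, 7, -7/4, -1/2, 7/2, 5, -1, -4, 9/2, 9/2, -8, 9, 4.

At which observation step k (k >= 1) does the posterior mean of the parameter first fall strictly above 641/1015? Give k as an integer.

k = 13

obs 1: x=-5 → posterior Normal(-19/11, 12/11)
obs 2: x=7 → posterior Normal(-5/13, 12/13)
obs 3: x=-7/4 → posterior Normal(-17/30, 4/5)
obs 4: x=-1/2 → posterior Normal(-19/34, 12/17)
obs 5: x=7/2 → posterior Normal(-5/38, 12/19)
obs 6: x=5 → posterior Normal(5/14, 4/7)
obs 7: x=-1 → posterior Normal(11/46, 12/23)
obs 8: x=-4 → posterior Normal(-1/10, 12/25)
obs 9: x=9/2 → posterior Normal(13/54, 4/9)
obs 10: x=9/2 → posterior Normal(31/58, 12/29)
obs 11: x=-8 → posterior Normal(-1/62, 12/31)
obs 12: x=9 → posterior Normal(35/66, 4/11)
obs 13: x=4 → posterior Normal(51/70, 12/35)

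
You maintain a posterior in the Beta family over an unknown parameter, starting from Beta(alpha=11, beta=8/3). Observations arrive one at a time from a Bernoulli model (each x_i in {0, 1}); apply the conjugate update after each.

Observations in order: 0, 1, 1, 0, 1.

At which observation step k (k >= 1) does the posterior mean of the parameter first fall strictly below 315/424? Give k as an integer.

k = 4

obs 1: x=0 → posterior Beta(11, 11/3)
obs 2: x=1 → posterior Beta(12, 11/3)
obs 3: x=1 → posterior Beta(13, 11/3)
obs 4: x=0 → posterior Beta(13, 14/3)
obs 5: x=1 → posterior Beta(14, 14/3)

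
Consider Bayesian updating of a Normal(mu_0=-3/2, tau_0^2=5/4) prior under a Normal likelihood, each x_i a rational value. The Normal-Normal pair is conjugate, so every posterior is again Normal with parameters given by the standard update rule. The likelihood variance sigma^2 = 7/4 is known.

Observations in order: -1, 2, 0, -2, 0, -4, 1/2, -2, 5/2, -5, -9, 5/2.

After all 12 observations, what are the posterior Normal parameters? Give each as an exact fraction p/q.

mu_0=-88/67, tau_0^2=35/268

obs 1: x=-1 → posterior Normal(-31/24, 35/48)
obs 2: x=2 → posterior Normal(-11/34, 35/68)
obs 3: x=0 → posterior Normal(-1/4, 35/88)
obs 4: x=-2 → posterior Normal(-31/54, 35/108)
obs 5: x=0 → posterior Normal(-31/64, 35/128)
obs 6: x=-4 → posterior Normal(-71/74, 35/148)
obs 7: x=1/2 → posterior Normal(-11/14, 5/24)
obs 8: x=-2 → posterior Normal(-43/47, 35/188)
obs 9: x=5/2 → posterior Normal(-61/104, 35/208)
obs 10: x=-5 → posterior Normal(-37/38, 35/228)
obs 11: x=-9 → posterior Normal(-201/124, 35/248)
obs 12: x=5/2 → posterior Normal(-88/67, 35/268)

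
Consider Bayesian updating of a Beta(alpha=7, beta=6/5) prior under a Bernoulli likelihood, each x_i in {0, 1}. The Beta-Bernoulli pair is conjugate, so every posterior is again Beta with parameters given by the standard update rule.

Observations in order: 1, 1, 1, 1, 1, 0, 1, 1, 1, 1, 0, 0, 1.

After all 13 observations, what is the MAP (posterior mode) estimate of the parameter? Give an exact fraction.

obs 1: x=1 → posterior Beta(8, 6/5)
obs 2: x=1 → posterior Beta(9, 6/5)
obs 3: x=1 → posterior Beta(10, 6/5)
obs 4: x=1 → posterior Beta(11, 6/5)
obs 5: x=1 → posterior Beta(12, 6/5)
obs 6: x=0 → posterior Beta(12, 11/5)
obs 7: x=1 → posterior Beta(13, 11/5)
obs 8: x=1 → posterior Beta(14, 11/5)
obs 9: x=1 → posterior Beta(15, 11/5)
obs 10: x=1 → posterior Beta(16, 11/5)
obs 11: x=0 → posterior Beta(16, 16/5)
obs 12: x=0 → posterior Beta(16, 21/5)
obs 13: x=1 → posterior Beta(17, 21/5)

5/6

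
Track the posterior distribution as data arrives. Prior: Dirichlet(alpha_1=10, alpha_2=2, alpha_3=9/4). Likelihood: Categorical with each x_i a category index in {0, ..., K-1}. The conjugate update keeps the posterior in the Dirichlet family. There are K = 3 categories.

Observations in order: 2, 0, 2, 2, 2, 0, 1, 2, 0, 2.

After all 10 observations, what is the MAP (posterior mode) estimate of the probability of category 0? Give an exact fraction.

48/85

obs 1: x=2 → posterior Dirichlet(10, 2, 13/4)
obs 2: x=0 → posterior Dirichlet(11, 2, 13/4)
obs 3: x=2 → posterior Dirichlet(11, 2, 17/4)
obs 4: x=2 → posterior Dirichlet(11, 2, 21/4)
obs 5: x=2 → posterior Dirichlet(11, 2, 25/4)
obs 6: x=0 → posterior Dirichlet(12, 2, 25/4)
obs 7: x=1 → posterior Dirichlet(12, 3, 25/4)
obs 8: x=2 → posterior Dirichlet(12, 3, 29/4)
obs 9: x=0 → posterior Dirichlet(13, 3, 29/4)
obs 10: x=2 → posterior Dirichlet(13, 3, 33/4)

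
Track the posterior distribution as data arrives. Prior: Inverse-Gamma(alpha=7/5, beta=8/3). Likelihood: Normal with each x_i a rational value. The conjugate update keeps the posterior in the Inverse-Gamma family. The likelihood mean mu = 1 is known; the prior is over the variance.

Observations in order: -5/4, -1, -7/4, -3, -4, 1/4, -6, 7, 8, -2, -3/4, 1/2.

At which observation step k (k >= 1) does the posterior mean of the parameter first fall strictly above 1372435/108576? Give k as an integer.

obs 1: x=-5/4 → posterior Inverse-Gamma(19/10, 499/96)
obs 2: x=-1 → posterior Inverse-Gamma(12/5, 691/96)
obs 3: x=-7/4 → posterior Inverse-Gamma(29/10, 527/48)
obs 4: x=-3 → posterior Inverse-Gamma(17/5, 911/48)
obs 5: x=-4 → posterior Inverse-Gamma(39/10, 1511/48)
obs 6: x=1/4 → posterior Inverse-Gamma(22/5, 3049/96)
obs 7: x=-6 → posterior Inverse-Gamma(49/10, 5401/96)
obs 8: x=7 → posterior Inverse-Gamma(27/5, 7129/96)
obs 9: x=8 → posterior Inverse-Gamma(59/10, 9481/96)
obs 10: x=-2 → posterior Inverse-Gamma(32/5, 9913/96)
obs 11: x=-3/4 → posterior Inverse-Gamma(69/10, 2515/24)
obs 12: x=1/2 → posterior Inverse-Gamma(37/5, 1259/12)

k = 7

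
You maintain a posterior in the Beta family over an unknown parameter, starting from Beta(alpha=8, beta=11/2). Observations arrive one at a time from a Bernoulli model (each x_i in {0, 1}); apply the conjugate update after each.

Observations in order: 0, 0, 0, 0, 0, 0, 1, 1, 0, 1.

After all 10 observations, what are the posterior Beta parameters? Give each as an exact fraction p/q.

alpha=11, beta=25/2

obs 1: x=0 → posterior Beta(8, 13/2)
obs 2: x=0 → posterior Beta(8, 15/2)
obs 3: x=0 → posterior Beta(8, 17/2)
obs 4: x=0 → posterior Beta(8, 19/2)
obs 5: x=0 → posterior Beta(8, 21/2)
obs 6: x=0 → posterior Beta(8, 23/2)
obs 7: x=1 → posterior Beta(9, 23/2)
obs 8: x=1 → posterior Beta(10, 23/2)
obs 9: x=0 → posterior Beta(10, 25/2)
obs 10: x=1 → posterior Beta(11, 25/2)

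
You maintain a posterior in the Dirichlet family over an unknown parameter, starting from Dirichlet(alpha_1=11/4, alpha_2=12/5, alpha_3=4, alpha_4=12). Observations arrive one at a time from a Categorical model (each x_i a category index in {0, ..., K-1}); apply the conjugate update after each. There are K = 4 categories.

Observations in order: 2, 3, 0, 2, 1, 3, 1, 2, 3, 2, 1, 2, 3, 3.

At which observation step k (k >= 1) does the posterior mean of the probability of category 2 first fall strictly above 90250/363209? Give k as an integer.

obs 1: x=2 → posterior Dirichlet(11/4, 12/5, 5, 12)
obs 2: x=3 → posterior Dirichlet(11/4, 12/5, 5, 13)
obs 3: x=0 → posterior Dirichlet(15/4, 12/5, 5, 13)
obs 4: x=2 → posterior Dirichlet(15/4, 12/5, 6, 13)
obs 5: x=1 → posterior Dirichlet(15/4, 17/5, 6, 13)
obs 6: x=3 → posterior Dirichlet(15/4, 17/5, 6, 14)
obs 7: x=1 → posterior Dirichlet(15/4, 22/5, 6, 14)
obs 8: x=2 → posterior Dirichlet(15/4, 22/5, 7, 14)
obs 9: x=3 → posterior Dirichlet(15/4, 22/5, 7, 15)
obs 10: x=2 → posterior Dirichlet(15/4, 22/5, 8, 15)
obs 11: x=1 → posterior Dirichlet(15/4, 27/5, 8, 15)
obs 12: x=2 → posterior Dirichlet(15/4, 27/5, 9, 15)
obs 13: x=3 → posterior Dirichlet(15/4, 27/5, 9, 16)
obs 14: x=3 → posterior Dirichlet(15/4, 27/5, 9, 17)

k = 10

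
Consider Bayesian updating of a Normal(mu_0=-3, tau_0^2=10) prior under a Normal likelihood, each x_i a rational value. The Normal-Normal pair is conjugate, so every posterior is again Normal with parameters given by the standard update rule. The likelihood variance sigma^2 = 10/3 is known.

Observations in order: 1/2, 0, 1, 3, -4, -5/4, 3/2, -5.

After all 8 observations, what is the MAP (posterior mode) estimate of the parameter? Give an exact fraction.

-63/100

obs 1: x=1/2 → posterior Normal(-3/8, 5/2)
obs 2: x=0 → posterior Normal(-3/14, 10/7)
obs 3: x=1 → posterior Normal(3/20, 1)
obs 4: x=3 → posterior Normal(21/26, 10/13)
obs 5: x=-4 → posterior Normal(-3/32, 5/8)
obs 6: x=-5/4 → posterior Normal(-21/76, 10/19)
obs 7: x=3/2 → posterior Normal(-3/88, 5/11)
obs 8: x=-5 → posterior Normal(-63/100, 2/5)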